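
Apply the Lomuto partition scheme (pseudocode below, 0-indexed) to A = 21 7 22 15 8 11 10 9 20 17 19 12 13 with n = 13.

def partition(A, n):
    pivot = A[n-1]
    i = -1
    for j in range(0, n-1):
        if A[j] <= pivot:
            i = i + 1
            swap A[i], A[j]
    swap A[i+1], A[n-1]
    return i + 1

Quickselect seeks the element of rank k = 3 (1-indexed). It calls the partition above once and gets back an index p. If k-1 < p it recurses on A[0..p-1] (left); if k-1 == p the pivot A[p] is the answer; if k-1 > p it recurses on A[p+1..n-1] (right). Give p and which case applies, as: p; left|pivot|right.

6; left

pivot=13, i=-1
j=0: 21>13, skip
j=1: 7≤13, i=0, swap(0,1) ⇒ 7 21 22 15 8 11 10 9 20 17 19 12 13
j=2: 22>13, skip
j=3: 15>13, skip
j=4: 8≤13, i=1, swap(1,4) ⇒ 7 8 22 15 21 11 10 9 20 17 19 12 13
j=5: 11≤13, i=2, swap(2,5) ⇒ 7 8 11 15 21 22 10 9 20 17 19 12 13
j=6: 10≤13, i=3, swap(3,6) ⇒ 7 8 11 10 21 22 15 9 20 17 19 12 13
j=7: 9≤13, i=4, swap(4,7) ⇒ 7 8 11 10 9 22 15 21 20 17 19 12 13
j=8: 20>13, skip
j=9: 17>13, skip
j=10: 19>13, skip
j=11: 12≤13, i=5, swap(5,11) ⇒ 7 8 11 10 9 12 15 21 20 17 19 22 13
swap(6,12) ⇒ 7 8 11 10 9 12 13 21 20 17 19 22 15; return 6
p = 6; k-1 = 2 < 6 ⇒ left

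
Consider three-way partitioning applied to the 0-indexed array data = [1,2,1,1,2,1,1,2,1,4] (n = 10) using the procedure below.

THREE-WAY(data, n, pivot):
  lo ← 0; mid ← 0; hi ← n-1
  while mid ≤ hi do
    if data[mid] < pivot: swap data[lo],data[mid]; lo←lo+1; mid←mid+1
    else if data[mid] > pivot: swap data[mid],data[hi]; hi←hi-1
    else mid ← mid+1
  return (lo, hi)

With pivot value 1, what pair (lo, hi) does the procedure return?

(0, 5)

pivot = 1; lo=0, mid=0, hi=9
data[mid]=1=1: mid=1
data[mid]=2>1: swap data[1],data[9]; hi=8 → [1,4,1,1,2,1,1,2,1,2]
data[mid]=4>1: swap data[1],data[8]; hi=7 → [1,1,1,1,2,1,1,2,4,2]
data[mid]=1=1: mid=2
data[mid]=1=1: mid=3
data[mid]=1=1: mid=4
data[mid]=2>1: swap data[4],data[7]; hi=6 → [1,1,1,1,2,1,1,2,4,2]
data[mid]=2>1: swap data[4],data[6]; hi=5 → [1,1,1,1,1,1,2,2,4,2]
data[mid]=1=1: mid=5
data[mid]=1=1: mid=6
end: lo=0, hi=5; data = [1,1,1,1,1,1,2,2,4,2]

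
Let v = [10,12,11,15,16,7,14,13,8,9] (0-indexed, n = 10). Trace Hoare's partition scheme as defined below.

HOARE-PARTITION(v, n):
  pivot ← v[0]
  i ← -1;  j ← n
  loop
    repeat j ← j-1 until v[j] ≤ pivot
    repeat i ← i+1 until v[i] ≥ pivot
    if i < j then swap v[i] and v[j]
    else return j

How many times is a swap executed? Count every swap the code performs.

pivot = v[0] = 10; i = -1, j = 10
j→9 (v[9]=9≤10), i→0 (v[0]=10≥10); i<j, swap → [9,12,11,15,16,7,14,13,8,10]
j→8 (v[8]=8≤10), i→1 (v[1]=12≥10); i<j, swap → [9,8,11,15,16,7,14,13,12,10]
j→5 (v[5]=7≤10), i→2 (v[2]=11≥10); i<j, swap → [9,8,7,15,16,11,14,13,12,10]
j→2, i→3; i≥j, return j=2. v = [9,8,7,15,16,11,14,13,12,10]

3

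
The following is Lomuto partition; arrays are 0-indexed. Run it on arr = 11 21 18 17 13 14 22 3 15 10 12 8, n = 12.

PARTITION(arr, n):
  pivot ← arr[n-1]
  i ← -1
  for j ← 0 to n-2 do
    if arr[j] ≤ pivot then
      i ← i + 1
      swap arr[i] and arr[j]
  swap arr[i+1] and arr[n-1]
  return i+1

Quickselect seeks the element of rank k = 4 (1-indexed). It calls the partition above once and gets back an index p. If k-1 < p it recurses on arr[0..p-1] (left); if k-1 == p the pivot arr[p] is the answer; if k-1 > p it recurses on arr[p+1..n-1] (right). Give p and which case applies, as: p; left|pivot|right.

pivot = arr[11] = 8; i = -1
j=0: arr[0]=11 > 8 → no swap
j=1: arr[1]=21 > 8 → no swap
j=2: arr[2]=18 > 8 → no swap
j=3: arr[3]=17 > 8 → no swap
j=4: arr[4]=13 > 8 → no swap
j=5: arr[5]=14 > 8 → no swap
j=6: arr[6]=22 > 8 → no swap
j=7: arr[7]=3 ≤ 8 → i=0, swap arr[0],arr[7] → 3 21 18 17 13 14 22 11 15 10 12 8
j=8: arr[8]=15 > 8 → no swap
j=9: arr[9]=10 > 8 → no swap
j=10: arr[10]=12 > 8 → no swap
final swap arr[1],arr[11] → 3 8 18 17 13 14 22 11 15 10 12 21; return 1
p = 1; k-1 = 3 > 1 ⇒ right

1; right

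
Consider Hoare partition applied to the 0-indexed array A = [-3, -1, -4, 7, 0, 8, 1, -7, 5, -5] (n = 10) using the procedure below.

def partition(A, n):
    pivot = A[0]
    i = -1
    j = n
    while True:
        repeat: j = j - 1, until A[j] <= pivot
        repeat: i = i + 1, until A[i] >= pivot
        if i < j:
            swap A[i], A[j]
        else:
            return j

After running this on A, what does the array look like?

[-5, -7, -4, 7, 0, 8, 1, -1, 5, -3]

pivot=-3
j stops at 9 (-5), i stops at 0 (-3); swap ⇒ [-5, -1, -4, 7, 0, 8, 1, -7, 5, -3]
j stops at 7 (-7), i stops at 1 (-1); swap ⇒ [-5, -7, -4, 7, 0, 8, 1, -1, 5, -3]
j stops at 2, i stops at 3; i≥j ⇒ return 2. A=[-5, -7, -4, 7, 0, 8, 1, -1, 5, -3]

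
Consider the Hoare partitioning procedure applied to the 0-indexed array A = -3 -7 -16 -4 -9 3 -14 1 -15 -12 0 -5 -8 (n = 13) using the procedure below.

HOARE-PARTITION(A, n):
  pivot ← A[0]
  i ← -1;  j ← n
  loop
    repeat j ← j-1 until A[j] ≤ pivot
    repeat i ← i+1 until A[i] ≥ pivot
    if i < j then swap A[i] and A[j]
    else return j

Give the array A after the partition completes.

-8 -7 -16 -4 -9 -5 -14 -12 -15 1 0 3 -3

pivot=-3
j stops at 12 (-8), i stops at 0 (-3); swap ⇒ -8 -7 -16 -4 -9 3 -14 1 -15 -12 0 -5 -3
j stops at 11 (-5), i stops at 5 (3); swap ⇒ -8 -7 -16 -4 -9 -5 -14 1 -15 -12 0 3 -3
j stops at 9 (-12), i stops at 7 (1); swap ⇒ -8 -7 -16 -4 -9 -5 -14 -12 -15 1 0 3 -3
j stops at 8, i stops at 9; i≥j ⇒ return 8. A=-8 -7 -16 -4 -9 -5 -14 -12 -15 1 0 3 -3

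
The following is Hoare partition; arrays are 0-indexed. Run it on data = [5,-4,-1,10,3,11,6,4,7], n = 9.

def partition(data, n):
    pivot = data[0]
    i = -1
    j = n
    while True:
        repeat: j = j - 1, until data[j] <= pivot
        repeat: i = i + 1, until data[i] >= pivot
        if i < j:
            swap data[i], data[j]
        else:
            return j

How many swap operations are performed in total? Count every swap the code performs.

2

pivot = data[0] = 5; i = -1, j = 9
j→7 (data[7]=4≤5), i→0 (data[0]=5≥5); i<j, swap → [4,-4,-1,10,3,11,6,5,7]
j→4 (data[4]=3≤5), i→3 (data[3]=10≥5); i<j, swap → [4,-4,-1,3,10,11,6,5,7]
j→3, i→4; i≥j, return j=3. data = [4,-4,-1,3,10,11,6,5,7]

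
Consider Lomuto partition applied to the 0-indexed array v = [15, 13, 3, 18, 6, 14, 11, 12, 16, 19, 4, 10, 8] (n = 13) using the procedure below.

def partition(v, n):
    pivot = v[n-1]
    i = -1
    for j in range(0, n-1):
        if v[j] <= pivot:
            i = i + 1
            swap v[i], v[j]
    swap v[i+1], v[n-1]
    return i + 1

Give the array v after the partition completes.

pivot = v[12] = 8; i = -1
j=0: v[0]=15 > 8 → no swap
j=1: v[1]=13 > 8 → no swap
j=2: v[2]=3 ≤ 8 → i=0, swap v[0],v[2] → [3, 13, 15, 18, 6, 14, 11, 12, 16, 19, 4, 10, 8]
j=3: v[3]=18 > 8 → no swap
j=4: v[4]=6 ≤ 8 → i=1, swap v[1],v[4] → [3, 6, 15, 18, 13, 14, 11, 12, 16, 19, 4, 10, 8]
j=5: v[5]=14 > 8 → no swap
j=6: v[6]=11 > 8 → no swap
j=7: v[7]=12 > 8 → no swap
j=8: v[8]=16 > 8 → no swap
j=9: v[9]=19 > 8 → no swap
j=10: v[10]=4 ≤ 8 → i=2, swap v[2],v[10] → [3, 6, 4, 18, 13, 14, 11, 12, 16, 19, 15, 10, 8]
j=11: v[11]=10 > 8 → no swap
final swap v[3],v[12] → [3, 6, 4, 8, 13, 14, 11, 12, 16, 19, 15, 10, 18]; return 3

[3, 6, 4, 8, 13, 14, 11, 12, 16, 19, 15, 10, 18]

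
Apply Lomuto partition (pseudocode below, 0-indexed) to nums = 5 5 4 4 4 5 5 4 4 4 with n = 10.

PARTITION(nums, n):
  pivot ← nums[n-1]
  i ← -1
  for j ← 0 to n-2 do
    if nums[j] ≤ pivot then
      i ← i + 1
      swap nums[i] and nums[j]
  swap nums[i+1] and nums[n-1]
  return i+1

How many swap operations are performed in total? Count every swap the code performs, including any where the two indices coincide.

pivot = nums[9] = 4; i = -1
j=0: nums[0]=5 > 4 → no swap
j=1: nums[1]=5 > 4 → no swap
j=2: nums[2]=4 ≤ 4 → i=0, swap nums[0],nums[2] → 4 5 5 4 4 5 5 4 4 4
j=3: nums[3]=4 ≤ 4 → i=1, swap nums[1],nums[3] → 4 4 5 5 4 5 5 4 4 4
j=4: nums[4]=4 ≤ 4 → i=2, swap nums[2],nums[4] → 4 4 4 5 5 5 5 4 4 4
j=5: nums[5]=5 > 4 → no swap
j=6: nums[6]=5 > 4 → no swap
j=7: nums[7]=4 ≤ 4 → i=3, swap nums[3],nums[7] → 4 4 4 4 5 5 5 5 4 4
j=8: nums[8]=4 ≤ 4 → i=4, swap nums[4],nums[8] → 4 4 4 4 4 5 5 5 5 4
final swap nums[5],nums[9] → 4 4 4 4 4 4 5 5 5 5; return 5

6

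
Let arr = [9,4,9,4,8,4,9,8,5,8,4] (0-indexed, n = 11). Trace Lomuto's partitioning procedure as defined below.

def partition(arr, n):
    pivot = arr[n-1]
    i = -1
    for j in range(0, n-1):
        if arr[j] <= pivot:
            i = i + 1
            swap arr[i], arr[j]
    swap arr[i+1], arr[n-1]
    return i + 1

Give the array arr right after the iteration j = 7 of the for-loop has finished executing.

pivot = arr[10] = 4; i = -1
j=0: arr[0]=9 > 4 → no swap
j=1: arr[1]=4 ≤ 4 → i=0, swap arr[0],arr[1] → [4,9,9,4,8,4,9,8,5,8,4]
j=2: arr[2]=9 > 4 → no swap
j=3: arr[3]=4 ≤ 4 → i=1, swap arr[1],arr[3] → [4,4,9,9,8,4,9,8,5,8,4]
j=4: arr[4]=8 > 4 → no swap
j=5: arr[5]=4 ≤ 4 → i=2, swap arr[2],arr[5] → [4,4,4,9,8,9,9,8,5,8,4]
j=6: arr[6]=9 > 4 → no swap
j=7: arr[7]=8 > 4 → no swap
(after j=7) arr = [4,4,4,9,8,9,9,8,5,8,4]

[4,4,4,9,8,9,9,8,5,8,4]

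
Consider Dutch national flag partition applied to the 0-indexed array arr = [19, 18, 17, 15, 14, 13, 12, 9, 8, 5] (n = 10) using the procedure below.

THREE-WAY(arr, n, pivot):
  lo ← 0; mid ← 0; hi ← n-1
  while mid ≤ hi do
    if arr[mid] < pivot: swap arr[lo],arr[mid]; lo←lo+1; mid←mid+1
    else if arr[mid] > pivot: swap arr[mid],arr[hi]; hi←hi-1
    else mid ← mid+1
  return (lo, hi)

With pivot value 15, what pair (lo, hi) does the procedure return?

(6, 6)

lo=0 mid=0 hi=9
19>15: swap(0,9), hi=8 ⇒ [5, 18, 17, 15, 14, 13, 12, 9, 8, 19]
5<15: swap(0,0), lo=1 mid=1 ⇒ [5, 18, 17, 15, 14, 13, 12, 9, 8, 19]
18>15: swap(1,8), hi=7 ⇒ [5, 8, 17, 15, 14, 13, 12, 9, 18, 19]
8<15: swap(1,1), lo=2 mid=2 ⇒ [5, 8, 17, 15, 14, 13, 12, 9, 18, 19]
17>15: swap(2,7), hi=6 ⇒ [5, 8, 9, 15, 14, 13, 12, 17, 18, 19]
9<15: swap(2,2), lo=3 mid=3 ⇒ [5, 8, 9, 15, 14, 13, 12, 17, 18, 19]
15=15: mid=4
14<15: swap(3,4), lo=4 mid=5 ⇒ [5, 8, 9, 14, 15, 13, 12, 17, 18, 19]
13<15: swap(4,5), lo=5 mid=6 ⇒ [5, 8, 9, 14, 13, 15, 12, 17, 18, 19]
12<15: swap(5,6), lo=6 mid=7 ⇒ [5, 8, 9, 14, 13, 12, 15, 17, 18, 19]
done. lo=6 hi=6; arr=[5, 8, 9, 14, 13, 12, 15, 17, 18, 19]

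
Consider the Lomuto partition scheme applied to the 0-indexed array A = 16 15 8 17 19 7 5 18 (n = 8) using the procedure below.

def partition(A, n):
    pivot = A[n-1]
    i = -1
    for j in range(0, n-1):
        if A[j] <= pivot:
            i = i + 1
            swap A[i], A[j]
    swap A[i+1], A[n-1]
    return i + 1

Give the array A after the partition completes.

pivot = A[7] = 18; i = -1
j=0: A[0]=16 ≤ 18 → i=0, swap A[0],A[0] (no change) → 16 15 8 17 19 7 5 18
j=1: A[1]=15 ≤ 18 → i=1, swap A[1],A[1] (no change) → 16 15 8 17 19 7 5 18
j=2: A[2]=8 ≤ 18 → i=2, swap A[2],A[2] (no change) → 16 15 8 17 19 7 5 18
j=3: A[3]=17 ≤ 18 → i=3, swap A[3],A[3] (no change) → 16 15 8 17 19 7 5 18
j=4: A[4]=19 > 18 → no swap
j=5: A[5]=7 ≤ 18 → i=4, swap A[4],A[5] → 16 15 8 17 7 19 5 18
j=6: A[6]=5 ≤ 18 → i=5, swap A[5],A[6] → 16 15 8 17 7 5 19 18
final swap A[6],A[7] → 16 15 8 17 7 5 18 19; return 6

16 15 8 17 7 5 18 19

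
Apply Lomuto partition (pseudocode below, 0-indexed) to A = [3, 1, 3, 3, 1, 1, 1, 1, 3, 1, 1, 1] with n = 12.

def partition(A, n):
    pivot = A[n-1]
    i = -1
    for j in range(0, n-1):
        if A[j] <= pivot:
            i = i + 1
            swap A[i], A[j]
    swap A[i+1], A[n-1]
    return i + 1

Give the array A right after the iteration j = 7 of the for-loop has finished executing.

pivot=1, i=-1
j=0: 3>1, skip
j=1: 1≤1, i=0, swap(0,1) ⇒ [1, 3, 3, 3, 1, 1, 1, 1, 3, 1, 1, 1]
j=2: 3>1, skip
j=3: 3>1, skip
j=4: 1≤1, i=1, swap(1,4) ⇒ [1, 1, 3, 3, 3, 1, 1, 1, 3, 1, 1, 1]
j=5: 1≤1, i=2, swap(2,5) ⇒ [1, 1, 1, 3, 3, 3, 1, 1, 3, 1, 1, 1]
j=6: 1≤1, i=3, swap(3,6) ⇒ [1, 1, 1, 1, 3, 3, 3, 1, 3, 1, 1, 1]
j=7: 1≤1, i=4, swap(4,7) ⇒ [1, 1, 1, 1, 1, 3, 3, 3, 3, 1, 1, 1]
(after j=7) A = [1, 1, 1, 1, 1, 3, 3, 3, 3, 1, 1, 1]

[1, 1, 1, 1, 1, 3, 3, 3, 3, 1, 1, 1]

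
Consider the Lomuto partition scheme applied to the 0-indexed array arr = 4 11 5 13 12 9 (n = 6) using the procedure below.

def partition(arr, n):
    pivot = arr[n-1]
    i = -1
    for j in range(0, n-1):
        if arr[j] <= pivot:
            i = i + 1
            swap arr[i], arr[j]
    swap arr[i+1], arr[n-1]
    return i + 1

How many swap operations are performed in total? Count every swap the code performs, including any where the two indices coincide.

pivot = arr[5] = 9; i = -1
j=0: arr[0]=4 ≤ 9 → i=0, swap arr[0],arr[0] (no change) → 4 11 5 13 12 9
j=1: arr[1]=11 > 9 → no swap
j=2: arr[2]=5 ≤ 9 → i=1, swap arr[1],arr[2] → 4 5 11 13 12 9
j=3: arr[3]=13 > 9 → no swap
j=4: arr[4]=12 > 9 → no swap
final swap arr[2],arr[5] → 4 5 9 13 12 11; return 2

3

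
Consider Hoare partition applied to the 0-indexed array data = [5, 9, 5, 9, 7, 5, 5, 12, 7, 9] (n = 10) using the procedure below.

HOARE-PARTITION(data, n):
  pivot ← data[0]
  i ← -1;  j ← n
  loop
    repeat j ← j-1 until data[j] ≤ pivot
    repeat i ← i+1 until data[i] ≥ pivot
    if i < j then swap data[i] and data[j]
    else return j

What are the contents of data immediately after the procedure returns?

pivot=5
j stops at 6 (5), i stops at 0 (5); swap ⇒ [5, 9, 5, 9, 7, 5, 5, 12, 7, 9]
j stops at 5 (5), i stops at 1 (9); swap ⇒ [5, 5, 5, 9, 7, 9, 5, 12, 7, 9]
j stops at 2, i stops at 2; i≥j ⇒ return 2. data=[5, 5, 5, 9, 7, 9, 5, 12, 7, 9]

[5, 5, 5, 9, 7, 9, 5, 12, 7, 9]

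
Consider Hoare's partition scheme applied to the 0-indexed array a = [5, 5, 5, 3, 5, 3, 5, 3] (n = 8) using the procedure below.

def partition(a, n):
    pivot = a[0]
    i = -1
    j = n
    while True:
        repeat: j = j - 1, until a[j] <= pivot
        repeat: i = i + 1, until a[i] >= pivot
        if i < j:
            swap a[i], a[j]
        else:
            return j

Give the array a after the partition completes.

pivot=5
j stops at 7 (3), i stops at 0 (5); swap ⇒ [3, 5, 5, 3, 5, 3, 5, 5]
j stops at 6 (5), i stops at 1 (5); swap ⇒ [3, 5, 5, 3, 5, 3, 5, 5]
j stops at 5 (3), i stops at 2 (5); swap ⇒ [3, 5, 3, 3, 5, 5, 5, 5]
j stops at 4, i stops at 4; i≥j ⇒ return 4. a=[3, 5, 3, 3, 5, 5, 5, 5]

[3, 5, 3, 3, 5, 5, 5, 5]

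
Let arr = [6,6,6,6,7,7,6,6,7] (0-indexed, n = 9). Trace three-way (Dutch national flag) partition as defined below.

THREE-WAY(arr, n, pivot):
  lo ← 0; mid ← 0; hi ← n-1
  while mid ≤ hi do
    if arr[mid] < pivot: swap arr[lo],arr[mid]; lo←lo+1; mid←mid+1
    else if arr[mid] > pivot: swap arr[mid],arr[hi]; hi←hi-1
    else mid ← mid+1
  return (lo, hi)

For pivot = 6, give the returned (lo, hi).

(0, 5)

pivot = 6; lo=0, mid=0, hi=8
arr[mid]=6=6: mid=1
arr[mid]=6=6: mid=2
arr[mid]=6=6: mid=3
arr[mid]=6=6: mid=4
arr[mid]=7>6: swap arr[4],arr[8]; hi=7 → [6,6,6,6,7,7,6,6,7]
arr[mid]=7>6: swap arr[4],arr[7]; hi=6 → [6,6,6,6,6,7,6,7,7]
arr[mid]=6=6: mid=5
arr[mid]=7>6: swap arr[5],arr[6]; hi=5 → [6,6,6,6,6,6,7,7,7]
arr[mid]=6=6: mid=6
end: lo=0, hi=5; arr = [6,6,6,6,6,6,7,7,7]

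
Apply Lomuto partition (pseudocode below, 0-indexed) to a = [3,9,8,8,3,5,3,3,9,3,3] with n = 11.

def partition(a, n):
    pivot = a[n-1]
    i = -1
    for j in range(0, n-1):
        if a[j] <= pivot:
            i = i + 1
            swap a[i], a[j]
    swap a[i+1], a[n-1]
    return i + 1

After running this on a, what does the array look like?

[3,3,3,3,3,3,8,8,9,9,5]

pivot = a[10] = 3; i = -1
j=0: a[0]=3 ≤ 3 → i=0, swap a[0],a[0] (no change) → [3,9,8,8,3,5,3,3,9,3,3]
j=1: a[1]=9 > 3 → no swap
j=2: a[2]=8 > 3 → no swap
j=3: a[3]=8 > 3 → no swap
j=4: a[4]=3 ≤ 3 → i=1, swap a[1],a[4] → [3,3,8,8,9,5,3,3,9,3,3]
j=5: a[5]=5 > 3 → no swap
j=6: a[6]=3 ≤ 3 → i=2, swap a[2],a[6] → [3,3,3,8,9,5,8,3,9,3,3]
j=7: a[7]=3 ≤ 3 → i=3, swap a[3],a[7] → [3,3,3,3,9,5,8,8,9,3,3]
j=8: a[8]=9 > 3 → no swap
j=9: a[9]=3 ≤ 3 → i=4, swap a[4],a[9] → [3,3,3,3,3,5,8,8,9,9,3]
final swap a[5],a[10] → [3,3,3,3,3,3,8,8,9,9,5]; return 5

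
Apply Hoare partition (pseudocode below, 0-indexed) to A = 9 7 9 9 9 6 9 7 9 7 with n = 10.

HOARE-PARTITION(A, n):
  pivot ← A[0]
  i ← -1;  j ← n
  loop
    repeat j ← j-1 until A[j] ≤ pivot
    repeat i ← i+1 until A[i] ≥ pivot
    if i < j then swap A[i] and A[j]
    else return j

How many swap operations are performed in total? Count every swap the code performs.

4

pivot=9
j stops at 9 (7), i stops at 0 (9); swap ⇒ 7 7 9 9 9 6 9 7 9 9
j stops at 8 (9), i stops at 2 (9); swap ⇒ 7 7 9 9 9 6 9 7 9 9
j stops at 7 (7), i stops at 3 (9); swap ⇒ 7 7 9 7 9 6 9 9 9 9
j stops at 6 (9), i stops at 4 (9); swap ⇒ 7 7 9 7 9 6 9 9 9 9
j stops at 5, i stops at 6; i≥j ⇒ return 5. A=7 7 9 7 9 6 9 9 9 9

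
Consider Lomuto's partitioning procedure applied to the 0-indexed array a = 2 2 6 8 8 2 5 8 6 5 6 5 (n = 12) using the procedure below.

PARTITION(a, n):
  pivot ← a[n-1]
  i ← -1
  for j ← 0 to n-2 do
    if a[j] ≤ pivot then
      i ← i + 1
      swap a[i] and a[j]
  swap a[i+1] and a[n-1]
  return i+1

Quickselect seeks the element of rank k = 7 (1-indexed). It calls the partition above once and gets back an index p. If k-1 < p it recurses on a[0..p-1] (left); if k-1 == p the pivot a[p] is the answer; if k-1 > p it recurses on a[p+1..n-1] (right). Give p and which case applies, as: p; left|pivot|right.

pivot = a[11] = 5; i = -1
j=0: a[0]=2 ≤ 5 → i=0, swap a[0],a[0] (no change) → 2 2 6 8 8 2 5 8 6 5 6 5
j=1: a[1]=2 ≤ 5 → i=1, swap a[1],a[1] (no change) → 2 2 6 8 8 2 5 8 6 5 6 5
j=2: a[2]=6 > 5 → no swap
j=3: a[3]=8 > 5 → no swap
j=4: a[4]=8 > 5 → no swap
j=5: a[5]=2 ≤ 5 → i=2, swap a[2],a[5] → 2 2 2 8 8 6 5 8 6 5 6 5
j=6: a[6]=5 ≤ 5 → i=3, swap a[3],a[6] → 2 2 2 5 8 6 8 8 6 5 6 5
j=7: a[7]=8 > 5 → no swap
j=8: a[8]=6 > 5 → no swap
j=9: a[9]=5 ≤ 5 → i=4, swap a[4],a[9] → 2 2 2 5 5 6 8 8 6 8 6 5
j=10: a[10]=6 > 5 → no swap
final swap a[5],a[11] → 2 2 2 5 5 5 8 8 6 8 6 6; return 5
p = 5; k-1 = 6 > 5 ⇒ right

5; right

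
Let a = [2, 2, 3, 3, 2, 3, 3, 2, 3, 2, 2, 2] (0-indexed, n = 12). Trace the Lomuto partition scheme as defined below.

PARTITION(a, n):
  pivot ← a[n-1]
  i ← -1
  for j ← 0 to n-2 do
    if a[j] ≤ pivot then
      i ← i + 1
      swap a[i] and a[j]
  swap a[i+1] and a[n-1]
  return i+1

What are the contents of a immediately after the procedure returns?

pivot = a[11] = 2; i = -1
j=0: a[0]=2 ≤ 2 → i=0, swap a[0],a[0] (no change) → [2, 2, 3, 3, 2, 3, 3, 2, 3, 2, 2, 2]
j=1: a[1]=2 ≤ 2 → i=1, swap a[1],a[1] (no change) → [2, 2, 3, 3, 2, 3, 3, 2, 3, 2, 2, 2]
j=2: a[2]=3 > 2 → no swap
j=3: a[3]=3 > 2 → no swap
j=4: a[4]=2 ≤ 2 → i=2, swap a[2],a[4] → [2, 2, 2, 3, 3, 3, 3, 2, 3, 2, 2, 2]
j=5: a[5]=3 > 2 → no swap
j=6: a[6]=3 > 2 → no swap
j=7: a[7]=2 ≤ 2 → i=3, swap a[3],a[7] → [2, 2, 2, 2, 3, 3, 3, 3, 3, 2, 2, 2]
j=8: a[8]=3 > 2 → no swap
j=9: a[9]=2 ≤ 2 → i=4, swap a[4],a[9] → [2, 2, 2, 2, 2, 3, 3, 3, 3, 3, 2, 2]
j=10: a[10]=2 ≤ 2 → i=5, swap a[5],a[10] → [2, 2, 2, 2, 2, 2, 3, 3, 3, 3, 3, 2]
final swap a[6],a[11] → [2, 2, 2, 2, 2, 2, 2, 3, 3, 3, 3, 3]; return 6

[2, 2, 2, 2, 2, 2, 2, 3, 3, 3, 3, 3]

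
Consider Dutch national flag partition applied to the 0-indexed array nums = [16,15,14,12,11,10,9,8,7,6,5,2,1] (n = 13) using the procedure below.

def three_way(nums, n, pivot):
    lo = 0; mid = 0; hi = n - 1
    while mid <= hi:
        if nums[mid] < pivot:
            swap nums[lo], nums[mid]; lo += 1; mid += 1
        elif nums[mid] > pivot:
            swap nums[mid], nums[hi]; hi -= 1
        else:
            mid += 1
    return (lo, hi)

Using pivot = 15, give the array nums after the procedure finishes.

[1,14,12,11,10,9,8,7,6,5,2,15,16]

lo=0 mid=0 hi=12
16>15: swap(0,12), hi=11 ⇒ [1,15,14,12,11,10,9,8,7,6,5,2,16]
1<15: swap(0,0), lo=1 mid=1 ⇒ [1,15,14,12,11,10,9,8,7,6,5,2,16]
15=15: mid=2
14<15: swap(1,2), lo=2 mid=3 ⇒ [1,14,15,12,11,10,9,8,7,6,5,2,16]
12<15: swap(2,3), lo=3 mid=4 ⇒ [1,14,12,15,11,10,9,8,7,6,5,2,16]
11<15: swap(3,4), lo=4 mid=5 ⇒ [1,14,12,11,15,10,9,8,7,6,5,2,16]
10<15: swap(4,5), lo=5 mid=6 ⇒ [1,14,12,11,10,15,9,8,7,6,5,2,16]
9<15: swap(5,6), lo=6 mid=7 ⇒ [1,14,12,11,10,9,15,8,7,6,5,2,16]
8<15: swap(6,7), lo=7 mid=8 ⇒ [1,14,12,11,10,9,8,15,7,6,5,2,16]
7<15: swap(7,8), lo=8 mid=9 ⇒ [1,14,12,11,10,9,8,7,15,6,5,2,16]
6<15: swap(8,9), lo=9 mid=10 ⇒ [1,14,12,11,10,9,8,7,6,15,5,2,16]
5<15: swap(9,10), lo=10 mid=11 ⇒ [1,14,12,11,10,9,8,7,6,5,15,2,16]
2<15: swap(10,11), lo=11 mid=12 ⇒ [1,14,12,11,10,9,8,7,6,5,2,15,16]
done. lo=11 hi=11; nums=[1,14,12,11,10,9,8,7,6,5,2,15,16]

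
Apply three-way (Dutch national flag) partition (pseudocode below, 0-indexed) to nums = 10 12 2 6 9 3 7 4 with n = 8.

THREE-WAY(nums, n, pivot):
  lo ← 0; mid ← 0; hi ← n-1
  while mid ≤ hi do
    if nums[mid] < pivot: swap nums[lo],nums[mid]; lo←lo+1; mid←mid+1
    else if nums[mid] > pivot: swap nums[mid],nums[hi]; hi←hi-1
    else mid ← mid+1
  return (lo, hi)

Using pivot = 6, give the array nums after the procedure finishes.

lo=0 mid=0 hi=7
10>6: swap(0,7), hi=6 ⇒ 4 12 2 6 9 3 7 10
4<6: swap(0,0), lo=1 mid=1 ⇒ 4 12 2 6 9 3 7 10
12>6: swap(1,6), hi=5 ⇒ 4 7 2 6 9 3 12 10
7>6: swap(1,5), hi=4 ⇒ 4 3 2 6 9 7 12 10
3<6: swap(1,1), lo=2 mid=2 ⇒ 4 3 2 6 9 7 12 10
2<6: swap(2,2), lo=3 mid=3 ⇒ 4 3 2 6 9 7 12 10
6=6: mid=4
9>6: swap(4,4), hi=3 ⇒ 4 3 2 6 9 7 12 10
done. lo=3 hi=3; nums=4 3 2 6 9 7 12 10

4 3 2 6 9 7 12 10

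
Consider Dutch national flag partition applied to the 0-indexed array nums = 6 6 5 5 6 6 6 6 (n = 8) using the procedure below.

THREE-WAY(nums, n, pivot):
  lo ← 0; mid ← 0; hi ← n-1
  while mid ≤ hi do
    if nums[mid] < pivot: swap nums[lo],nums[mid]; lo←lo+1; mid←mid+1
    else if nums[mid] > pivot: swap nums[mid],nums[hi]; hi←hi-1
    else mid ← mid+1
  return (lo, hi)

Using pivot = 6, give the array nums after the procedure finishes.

pivot = 6; lo=0, mid=0, hi=7
nums[mid]=6=6: mid=1
nums[mid]=6=6: mid=2
nums[mid]=5<6: swap nums[0],nums[2]; lo=1,mid=3 → 5 6 6 5 6 6 6 6
nums[mid]=5<6: swap nums[1],nums[3]; lo=2,mid=4 → 5 5 6 6 6 6 6 6
nums[mid]=6=6: mid=5
nums[mid]=6=6: mid=6
nums[mid]=6=6: mid=7
nums[mid]=6=6: mid=8
end: lo=2, hi=7; nums = 5 5 6 6 6 6 6 6

5 5 6 6 6 6 6 6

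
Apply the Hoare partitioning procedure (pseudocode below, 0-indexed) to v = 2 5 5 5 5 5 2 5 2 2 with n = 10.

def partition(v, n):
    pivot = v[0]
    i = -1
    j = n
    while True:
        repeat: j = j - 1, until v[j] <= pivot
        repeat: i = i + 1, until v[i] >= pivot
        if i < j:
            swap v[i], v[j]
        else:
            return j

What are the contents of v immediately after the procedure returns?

2 2 2 5 5 5 5 5 5 2

pivot = v[0] = 2; i = -1, j = 10
j→9 (v[9]=2≤2), i→0 (v[0]=2≥2); i<j, swap → 2 5 5 5 5 5 2 5 2 2
j→8 (v[8]=2≤2), i→1 (v[1]=5≥2); i<j, swap → 2 2 5 5 5 5 2 5 5 2
j→6 (v[6]=2≤2), i→2 (v[2]=5≥2); i<j, swap → 2 2 2 5 5 5 5 5 5 2
j→2, i→3; i≥j, return j=2. v = 2 2 2 5 5 5 5 5 5 2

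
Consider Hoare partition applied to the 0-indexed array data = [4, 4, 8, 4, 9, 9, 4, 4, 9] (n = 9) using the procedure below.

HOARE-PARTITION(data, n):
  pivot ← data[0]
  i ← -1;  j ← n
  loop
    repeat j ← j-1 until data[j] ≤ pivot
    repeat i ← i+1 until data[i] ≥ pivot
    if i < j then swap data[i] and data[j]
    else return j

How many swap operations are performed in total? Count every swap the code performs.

3

pivot=4
j stops at 7 (4), i stops at 0 (4); swap ⇒ [4, 4, 8, 4, 9, 9, 4, 4, 9]
j stops at 6 (4), i stops at 1 (4); swap ⇒ [4, 4, 8, 4, 9, 9, 4, 4, 9]
j stops at 3 (4), i stops at 2 (8); swap ⇒ [4, 4, 4, 8, 9, 9, 4, 4, 9]
j stops at 2, i stops at 3; i≥j ⇒ return 2. data=[4, 4, 4, 8, 9, 9, 4, 4, 9]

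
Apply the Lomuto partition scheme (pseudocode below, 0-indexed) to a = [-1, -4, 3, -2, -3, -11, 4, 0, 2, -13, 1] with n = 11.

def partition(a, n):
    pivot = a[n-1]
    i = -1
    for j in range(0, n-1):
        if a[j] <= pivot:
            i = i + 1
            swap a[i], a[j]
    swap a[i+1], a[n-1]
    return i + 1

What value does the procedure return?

pivot=1, i=-1
j=0: -1≤1, i=0, swap(0,0) ⇒ [-1, -4, 3, -2, -3, -11, 4, 0, 2, -13, 1]
j=1: -4≤1, i=1, swap(1,1) ⇒ [-1, -4, 3, -2, -3, -11, 4, 0, 2, -13, 1]
j=2: 3>1, skip
j=3: -2≤1, i=2, swap(2,3) ⇒ [-1, -4, -2, 3, -3, -11, 4, 0, 2, -13, 1]
j=4: -3≤1, i=3, swap(3,4) ⇒ [-1, -4, -2, -3, 3, -11, 4, 0, 2, -13, 1]
j=5: -11≤1, i=4, swap(4,5) ⇒ [-1, -4, -2, -3, -11, 3, 4, 0, 2, -13, 1]
j=6: 4>1, skip
j=7: 0≤1, i=5, swap(5,7) ⇒ [-1, -4, -2, -3, -11, 0, 4, 3, 2, -13, 1]
j=8: 2>1, skip
j=9: -13≤1, i=6, swap(6,9) ⇒ [-1, -4, -2, -3, -11, 0, -13, 3, 2, 4, 1]
swap(7,10) ⇒ [-1, -4, -2, -3, -11, 0, -13, 1, 2, 4, 3]; return 7

7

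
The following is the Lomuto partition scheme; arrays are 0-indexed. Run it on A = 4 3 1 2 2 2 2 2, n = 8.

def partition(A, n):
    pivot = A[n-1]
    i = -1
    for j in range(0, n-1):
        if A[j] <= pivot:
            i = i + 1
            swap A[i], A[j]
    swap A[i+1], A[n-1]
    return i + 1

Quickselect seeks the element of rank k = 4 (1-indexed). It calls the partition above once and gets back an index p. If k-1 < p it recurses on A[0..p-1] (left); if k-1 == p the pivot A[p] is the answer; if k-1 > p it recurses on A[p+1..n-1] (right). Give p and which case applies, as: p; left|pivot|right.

5; left

pivot=2, i=-1
j=0: 4>2, skip
j=1: 3>2, skip
j=2: 1≤2, i=0, swap(0,2) ⇒ 1 3 4 2 2 2 2 2
j=3: 2≤2, i=1, swap(1,3) ⇒ 1 2 4 3 2 2 2 2
j=4: 2≤2, i=2, swap(2,4) ⇒ 1 2 2 3 4 2 2 2
j=5: 2≤2, i=3, swap(3,5) ⇒ 1 2 2 2 4 3 2 2
j=6: 2≤2, i=4, swap(4,6) ⇒ 1 2 2 2 2 3 4 2
swap(5,7) ⇒ 1 2 2 2 2 2 4 3; return 5
p = 5; k-1 = 3 < 5 ⇒ left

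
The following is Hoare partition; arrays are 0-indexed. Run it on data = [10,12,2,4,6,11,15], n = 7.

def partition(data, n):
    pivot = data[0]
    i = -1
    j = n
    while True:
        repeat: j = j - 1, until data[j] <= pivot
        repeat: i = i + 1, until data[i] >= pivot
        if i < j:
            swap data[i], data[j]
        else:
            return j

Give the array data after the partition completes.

[6,4,2,12,10,11,15]

pivot=10
j stops at 4 (6), i stops at 0 (10); swap ⇒ [6,12,2,4,10,11,15]
j stops at 3 (4), i stops at 1 (12); swap ⇒ [6,4,2,12,10,11,15]
j stops at 2, i stops at 3; i≥j ⇒ return 2. data=[6,4,2,12,10,11,15]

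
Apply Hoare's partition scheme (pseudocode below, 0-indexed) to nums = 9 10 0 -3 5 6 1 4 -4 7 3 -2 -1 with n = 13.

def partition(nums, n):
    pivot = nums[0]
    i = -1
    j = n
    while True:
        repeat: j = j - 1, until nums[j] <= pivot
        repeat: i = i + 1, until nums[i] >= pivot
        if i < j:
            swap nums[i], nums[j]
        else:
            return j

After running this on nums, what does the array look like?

-1 -2 0 -3 5 6 1 4 -4 7 3 10 9

pivot = nums[0] = 9; i = -1, j = 13
j→12 (nums[12]=-1≤9), i→0 (nums[0]=9≥9); i<j, swap → -1 10 0 -3 5 6 1 4 -4 7 3 -2 9
j→11 (nums[11]=-2≤9), i→1 (nums[1]=10≥9); i<j, swap → -1 -2 0 -3 5 6 1 4 -4 7 3 10 9
j→10, i→11; i≥j, return j=10. nums = -1 -2 0 -3 5 6 1 4 -4 7 3 10 9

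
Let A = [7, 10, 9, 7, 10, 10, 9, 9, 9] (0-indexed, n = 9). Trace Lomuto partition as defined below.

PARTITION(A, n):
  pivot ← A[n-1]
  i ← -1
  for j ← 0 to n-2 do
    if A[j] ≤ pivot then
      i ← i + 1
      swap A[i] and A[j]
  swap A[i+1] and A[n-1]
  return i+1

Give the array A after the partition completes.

pivot = A[8] = 9; i = -1
j=0: A[0]=7 ≤ 9 → i=0, swap A[0],A[0] (no change) → [7, 10, 9, 7, 10, 10, 9, 9, 9]
j=1: A[1]=10 > 9 → no swap
j=2: A[2]=9 ≤ 9 → i=1, swap A[1],A[2] → [7, 9, 10, 7, 10, 10, 9, 9, 9]
j=3: A[3]=7 ≤ 9 → i=2, swap A[2],A[3] → [7, 9, 7, 10, 10, 10, 9, 9, 9]
j=4: A[4]=10 > 9 → no swap
j=5: A[5]=10 > 9 → no swap
j=6: A[6]=9 ≤ 9 → i=3, swap A[3],A[6] → [7, 9, 7, 9, 10, 10, 10, 9, 9]
j=7: A[7]=9 ≤ 9 → i=4, swap A[4],A[7] → [7, 9, 7, 9, 9, 10, 10, 10, 9]
final swap A[5],A[8] → [7, 9, 7, 9, 9, 9, 10, 10, 10]; return 5

[7, 9, 7, 9, 9, 9, 10, 10, 10]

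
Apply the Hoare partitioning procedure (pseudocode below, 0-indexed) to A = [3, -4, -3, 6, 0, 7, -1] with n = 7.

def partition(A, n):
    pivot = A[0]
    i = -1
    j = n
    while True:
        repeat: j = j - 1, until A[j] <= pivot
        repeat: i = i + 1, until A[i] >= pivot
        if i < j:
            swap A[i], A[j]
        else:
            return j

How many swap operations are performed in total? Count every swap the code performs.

2

pivot = A[0] = 3; i = -1, j = 7
j→6 (A[6]=-1≤3), i→0 (A[0]=3≥3); i<j, swap → [-1, -4, -3, 6, 0, 7, 3]
j→4 (A[4]=0≤3), i→3 (A[3]=6≥3); i<j, swap → [-1, -4, -3, 0, 6, 7, 3]
j→3, i→4; i≥j, return j=3. A = [-1, -4, -3, 0, 6, 7, 3]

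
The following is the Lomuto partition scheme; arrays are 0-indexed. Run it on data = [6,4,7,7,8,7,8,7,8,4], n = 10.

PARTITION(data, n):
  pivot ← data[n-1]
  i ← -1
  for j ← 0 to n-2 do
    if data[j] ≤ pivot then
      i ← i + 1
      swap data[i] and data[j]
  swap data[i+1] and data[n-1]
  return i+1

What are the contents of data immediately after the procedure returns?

pivot = data[9] = 4; i = -1
j=0: data[0]=6 > 4 → no swap
j=1: data[1]=4 ≤ 4 → i=0, swap data[0],data[1] → [4,6,7,7,8,7,8,7,8,4]
j=2: data[2]=7 > 4 → no swap
j=3: data[3]=7 > 4 → no swap
j=4: data[4]=8 > 4 → no swap
j=5: data[5]=7 > 4 → no swap
j=6: data[6]=8 > 4 → no swap
j=7: data[7]=7 > 4 → no swap
j=8: data[8]=8 > 4 → no swap
final swap data[1],data[9] → [4,4,7,7,8,7,8,7,8,6]; return 1

[4,4,7,7,8,7,8,7,8,6]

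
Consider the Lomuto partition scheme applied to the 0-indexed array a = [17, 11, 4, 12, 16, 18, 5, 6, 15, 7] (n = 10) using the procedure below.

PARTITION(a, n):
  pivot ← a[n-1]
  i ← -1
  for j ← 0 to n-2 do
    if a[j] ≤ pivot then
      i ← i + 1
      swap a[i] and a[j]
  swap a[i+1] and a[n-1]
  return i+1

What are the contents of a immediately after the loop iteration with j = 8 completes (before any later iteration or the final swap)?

[4, 5, 6, 12, 16, 18, 11, 17, 15, 7]

pivot = a[9] = 7; i = -1
j=0: a[0]=17 > 7 → no swap
j=1: a[1]=11 > 7 → no swap
j=2: a[2]=4 ≤ 7 → i=0, swap a[0],a[2] → [4, 11, 17, 12, 16, 18, 5, 6, 15, 7]
j=3: a[3]=12 > 7 → no swap
j=4: a[4]=16 > 7 → no swap
j=5: a[5]=18 > 7 → no swap
j=6: a[6]=5 ≤ 7 → i=1, swap a[1],a[6] → [4, 5, 17, 12, 16, 18, 11, 6, 15, 7]
j=7: a[7]=6 ≤ 7 → i=2, swap a[2],a[7] → [4, 5, 6, 12, 16, 18, 11, 17, 15, 7]
j=8: a[8]=15 > 7 → no swap
(after j=8) a = [4, 5, 6, 12, 16, 18, 11, 17, 15, 7]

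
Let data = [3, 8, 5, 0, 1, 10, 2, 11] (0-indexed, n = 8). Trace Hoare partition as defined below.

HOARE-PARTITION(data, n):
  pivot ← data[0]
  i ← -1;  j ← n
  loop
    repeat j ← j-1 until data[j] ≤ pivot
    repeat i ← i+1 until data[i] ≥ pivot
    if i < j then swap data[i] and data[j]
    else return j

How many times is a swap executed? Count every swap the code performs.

3

pivot=3
j stops at 6 (2), i stops at 0 (3); swap ⇒ [2, 8, 5, 0, 1, 10, 3, 11]
j stops at 4 (1), i stops at 1 (8); swap ⇒ [2, 1, 5, 0, 8, 10, 3, 11]
j stops at 3 (0), i stops at 2 (5); swap ⇒ [2, 1, 0, 5, 8, 10, 3, 11]
j stops at 2, i stops at 3; i≥j ⇒ return 2. data=[2, 1, 0, 5, 8, 10, 3, 11]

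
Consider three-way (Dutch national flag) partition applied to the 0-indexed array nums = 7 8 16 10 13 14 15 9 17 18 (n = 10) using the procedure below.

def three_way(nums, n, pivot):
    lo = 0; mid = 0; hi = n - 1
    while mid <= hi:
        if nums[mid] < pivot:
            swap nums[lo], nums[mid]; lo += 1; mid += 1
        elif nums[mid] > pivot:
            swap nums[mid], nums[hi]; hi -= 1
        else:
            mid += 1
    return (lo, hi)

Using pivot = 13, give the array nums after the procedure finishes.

lo=0 mid=0 hi=9
7<13: swap(0,0), lo=1 mid=1 ⇒ 7 8 16 10 13 14 15 9 17 18
8<13: swap(1,1), lo=2 mid=2 ⇒ 7 8 16 10 13 14 15 9 17 18
16>13: swap(2,9), hi=8 ⇒ 7 8 18 10 13 14 15 9 17 16
18>13: swap(2,8), hi=7 ⇒ 7 8 17 10 13 14 15 9 18 16
17>13: swap(2,7), hi=6 ⇒ 7 8 9 10 13 14 15 17 18 16
9<13: swap(2,2), lo=3 mid=3 ⇒ 7 8 9 10 13 14 15 17 18 16
10<13: swap(3,3), lo=4 mid=4 ⇒ 7 8 9 10 13 14 15 17 18 16
13=13: mid=5
14>13: swap(5,6), hi=5 ⇒ 7 8 9 10 13 15 14 17 18 16
15>13: swap(5,5), hi=4 ⇒ 7 8 9 10 13 15 14 17 18 16
done. lo=4 hi=4; nums=7 8 9 10 13 15 14 17 18 16

7 8 9 10 13 15 14 17 18 16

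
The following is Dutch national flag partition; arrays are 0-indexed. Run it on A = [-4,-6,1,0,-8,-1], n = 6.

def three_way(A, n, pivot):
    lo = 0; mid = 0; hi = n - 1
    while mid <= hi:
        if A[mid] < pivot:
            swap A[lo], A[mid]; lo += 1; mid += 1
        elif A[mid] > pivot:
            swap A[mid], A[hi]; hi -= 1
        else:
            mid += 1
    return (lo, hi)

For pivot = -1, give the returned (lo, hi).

pivot = -1; lo=0, mid=0, hi=5
A[mid]=-4<-1: swap A[0],A[0]; lo=1,mid=1 → [-4,-6,1,0,-8,-1]
A[mid]=-6<-1: swap A[1],A[1]; lo=2,mid=2 → [-4,-6,1,0,-8,-1]
A[mid]=1>-1: swap A[2],A[5]; hi=4 → [-4,-6,-1,0,-8,1]
A[mid]=-1=-1: mid=3
A[mid]=0>-1: swap A[3],A[4]; hi=3 → [-4,-6,-1,-8,0,1]
A[mid]=-8<-1: swap A[2],A[3]; lo=3,mid=4 → [-4,-6,-8,-1,0,1]
end: lo=3, hi=3; A = [-4,-6,-8,-1,0,1]

(3, 3)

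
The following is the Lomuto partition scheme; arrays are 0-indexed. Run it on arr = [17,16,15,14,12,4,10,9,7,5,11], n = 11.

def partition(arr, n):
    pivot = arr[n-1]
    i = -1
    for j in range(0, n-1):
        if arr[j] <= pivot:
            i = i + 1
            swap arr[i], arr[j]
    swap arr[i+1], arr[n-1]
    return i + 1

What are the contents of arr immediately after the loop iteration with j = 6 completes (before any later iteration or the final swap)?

pivot=11, i=-1
j=0: 17>11, skip
j=1: 16>11, skip
j=2: 15>11, skip
j=3: 14>11, skip
j=4: 12>11, skip
j=5: 4≤11, i=0, swap(0,5) ⇒ [4,16,15,14,12,17,10,9,7,5,11]
j=6: 10≤11, i=1, swap(1,6) ⇒ [4,10,15,14,12,17,16,9,7,5,11]
(after j=6) arr = [4,10,15,14,12,17,16,9,7,5,11]

[4,10,15,14,12,17,16,9,7,5,11]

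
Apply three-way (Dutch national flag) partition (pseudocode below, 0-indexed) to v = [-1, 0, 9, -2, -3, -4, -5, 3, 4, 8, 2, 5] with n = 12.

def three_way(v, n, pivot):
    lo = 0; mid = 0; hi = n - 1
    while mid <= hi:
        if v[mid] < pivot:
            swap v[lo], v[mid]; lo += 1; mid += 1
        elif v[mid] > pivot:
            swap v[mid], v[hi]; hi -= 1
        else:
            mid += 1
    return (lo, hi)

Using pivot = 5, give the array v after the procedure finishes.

pivot = 5; lo=0, mid=0, hi=11
v[mid]=-1<5: swap v[0],v[0]; lo=1,mid=1 → [-1, 0, 9, -2, -3, -4, -5, 3, 4, 8, 2, 5]
v[mid]=0<5: swap v[1],v[1]; lo=2,mid=2 → [-1, 0, 9, -2, -3, -4, -5, 3, 4, 8, 2, 5]
v[mid]=9>5: swap v[2],v[11]; hi=10 → [-1, 0, 5, -2, -3, -4, -5, 3, 4, 8, 2, 9]
v[mid]=5=5: mid=3
v[mid]=-2<5: swap v[2],v[3]; lo=3,mid=4 → [-1, 0, -2, 5, -3, -4, -5, 3, 4, 8, 2, 9]
v[mid]=-3<5: swap v[3],v[4]; lo=4,mid=5 → [-1, 0, -2, -3, 5, -4, -5, 3, 4, 8, 2, 9]
v[mid]=-4<5: swap v[4],v[5]; lo=5,mid=6 → [-1, 0, -2, -3, -4, 5, -5, 3, 4, 8, 2, 9]
v[mid]=-5<5: swap v[5],v[6]; lo=6,mid=7 → [-1, 0, -2, -3, -4, -5, 5, 3, 4, 8, 2, 9]
v[mid]=3<5: swap v[6],v[7]; lo=7,mid=8 → [-1, 0, -2, -3, -4, -5, 3, 5, 4, 8, 2, 9]
v[mid]=4<5: swap v[7],v[8]; lo=8,mid=9 → [-1, 0, -2, -3, -4, -5, 3, 4, 5, 8, 2, 9]
v[mid]=8>5: swap v[9],v[10]; hi=9 → [-1, 0, -2, -3, -4, -5, 3, 4, 5, 2, 8, 9]
v[mid]=2<5: swap v[8],v[9]; lo=9,mid=10 → [-1, 0, -2, -3, -4, -5, 3, 4, 2, 5, 8, 9]
end: lo=9, hi=9; v = [-1, 0, -2, -3, -4, -5, 3, 4, 2, 5, 8, 9]

[-1, 0, -2, -3, -4, -5, 3, 4, 2, 5, 8, 9]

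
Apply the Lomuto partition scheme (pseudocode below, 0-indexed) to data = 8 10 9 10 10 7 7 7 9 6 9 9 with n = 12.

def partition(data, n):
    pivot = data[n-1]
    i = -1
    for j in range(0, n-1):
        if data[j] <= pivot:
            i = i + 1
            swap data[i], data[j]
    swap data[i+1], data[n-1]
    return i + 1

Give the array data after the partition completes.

8 9 7 7 7 9 6 9 9 10 10 10

pivot = data[11] = 9; i = -1
j=0: data[0]=8 ≤ 9 → i=0, swap data[0],data[0] (no change) → 8 10 9 10 10 7 7 7 9 6 9 9
j=1: data[1]=10 > 9 → no swap
j=2: data[2]=9 ≤ 9 → i=1, swap data[1],data[2] → 8 9 10 10 10 7 7 7 9 6 9 9
j=3: data[3]=10 > 9 → no swap
j=4: data[4]=10 > 9 → no swap
j=5: data[5]=7 ≤ 9 → i=2, swap data[2],data[5] → 8 9 7 10 10 10 7 7 9 6 9 9
j=6: data[6]=7 ≤ 9 → i=3, swap data[3],data[6] → 8 9 7 7 10 10 10 7 9 6 9 9
j=7: data[7]=7 ≤ 9 → i=4, swap data[4],data[7] → 8 9 7 7 7 10 10 10 9 6 9 9
j=8: data[8]=9 ≤ 9 → i=5, swap data[5],data[8] → 8 9 7 7 7 9 10 10 10 6 9 9
j=9: data[9]=6 ≤ 9 → i=6, swap data[6],data[9] → 8 9 7 7 7 9 6 10 10 10 9 9
j=10: data[10]=9 ≤ 9 → i=7, swap data[7],data[10] → 8 9 7 7 7 9 6 9 10 10 10 9
final swap data[8],data[11] → 8 9 7 7 7 9 6 9 9 10 10 10; return 8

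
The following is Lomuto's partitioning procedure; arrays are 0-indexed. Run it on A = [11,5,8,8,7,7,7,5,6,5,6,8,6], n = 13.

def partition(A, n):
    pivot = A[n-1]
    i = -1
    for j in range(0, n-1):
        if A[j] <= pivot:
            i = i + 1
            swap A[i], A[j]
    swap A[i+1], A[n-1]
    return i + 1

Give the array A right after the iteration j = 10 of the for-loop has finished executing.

[5,5,6,5,6,7,7,11,8,8,7,8,6]

pivot=6, i=-1
j=0: 11>6, skip
j=1: 5≤6, i=0, swap(0,1) ⇒ [5,11,8,8,7,7,7,5,6,5,6,8,6]
j=2: 8>6, skip
j=3: 8>6, skip
j=4: 7>6, skip
j=5: 7>6, skip
j=6: 7>6, skip
j=7: 5≤6, i=1, swap(1,7) ⇒ [5,5,8,8,7,7,7,11,6,5,6,8,6]
j=8: 6≤6, i=2, swap(2,8) ⇒ [5,5,6,8,7,7,7,11,8,5,6,8,6]
j=9: 5≤6, i=3, swap(3,9) ⇒ [5,5,6,5,7,7,7,11,8,8,6,8,6]
j=10: 6≤6, i=4, swap(4,10) ⇒ [5,5,6,5,6,7,7,11,8,8,7,8,6]
(after j=10) A = [5,5,6,5,6,7,7,11,8,8,7,8,6]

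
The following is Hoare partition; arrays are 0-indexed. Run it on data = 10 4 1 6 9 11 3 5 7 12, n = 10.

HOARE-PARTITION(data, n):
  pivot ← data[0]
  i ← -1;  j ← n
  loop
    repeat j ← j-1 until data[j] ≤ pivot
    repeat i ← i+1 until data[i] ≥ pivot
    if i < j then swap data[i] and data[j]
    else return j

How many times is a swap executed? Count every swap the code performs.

2

pivot=10
j stops at 8 (7), i stops at 0 (10); swap ⇒ 7 4 1 6 9 11 3 5 10 12
j stops at 7 (5), i stops at 5 (11); swap ⇒ 7 4 1 6 9 5 3 11 10 12
j stops at 6, i stops at 7; i≥j ⇒ return 6. data=7 4 1 6 9 5 3 11 10 12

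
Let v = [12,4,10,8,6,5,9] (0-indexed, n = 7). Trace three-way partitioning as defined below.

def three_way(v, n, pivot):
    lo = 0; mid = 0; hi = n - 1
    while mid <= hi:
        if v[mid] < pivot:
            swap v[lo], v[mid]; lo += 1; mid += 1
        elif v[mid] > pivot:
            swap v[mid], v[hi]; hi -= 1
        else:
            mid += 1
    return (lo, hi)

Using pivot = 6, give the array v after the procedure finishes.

[5,4,6,8,10,9,12]

lo=0 mid=0 hi=6
12>6: swap(0,6), hi=5 ⇒ [9,4,10,8,6,5,12]
9>6: swap(0,5), hi=4 ⇒ [5,4,10,8,6,9,12]
5<6: swap(0,0), lo=1 mid=1 ⇒ [5,4,10,8,6,9,12]
4<6: swap(1,1), lo=2 mid=2 ⇒ [5,4,10,8,6,9,12]
10>6: swap(2,4), hi=3 ⇒ [5,4,6,8,10,9,12]
6=6: mid=3
8>6: swap(3,3), hi=2 ⇒ [5,4,6,8,10,9,12]
done. lo=2 hi=2; v=[5,4,6,8,10,9,12]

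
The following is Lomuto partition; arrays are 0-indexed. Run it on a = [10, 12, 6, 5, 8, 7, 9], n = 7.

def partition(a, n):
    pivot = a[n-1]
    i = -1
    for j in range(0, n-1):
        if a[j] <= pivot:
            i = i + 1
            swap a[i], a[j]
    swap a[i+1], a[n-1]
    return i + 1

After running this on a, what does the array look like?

[6, 5, 8, 7, 9, 12, 10]

pivot=9, i=-1
j=0: 10>9, skip
j=1: 12>9, skip
j=2: 6≤9, i=0, swap(0,2) ⇒ [6, 12, 10, 5, 8, 7, 9]
j=3: 5≤9, i=1, swap(1,3) ⇒ [6, 5, 10, 12, 8, 7, 9]
j=4: 8≤9, i=2, swap(2,4) ⇒ [6, 5, 8, 12, 10, 7, 9]
j=5: 7≤9, i=3, swap(3,5) ⇒ [6, 5, 8, 7, 10, 12, 9]
swap(4,6) ⇒ [6, 5, 8, 7, 9, 12, 10]; return 4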